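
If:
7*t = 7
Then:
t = 1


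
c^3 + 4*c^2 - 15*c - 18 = (c - 3)*(c + 1)*(c + 6)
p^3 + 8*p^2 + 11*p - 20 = (p - 1)*(p + 4)*(p + 5)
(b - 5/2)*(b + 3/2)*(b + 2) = b^3 + b^2 - 23*b/4 - 15/2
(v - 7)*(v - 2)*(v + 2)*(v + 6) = v^4 - v^3 - 46*v^2 + 4*v + 168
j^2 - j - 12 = (j - 4)*(j + 3)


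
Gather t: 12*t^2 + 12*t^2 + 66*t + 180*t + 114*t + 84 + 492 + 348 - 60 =24*t^2 + 360*t + 864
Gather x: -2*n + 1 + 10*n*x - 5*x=-2*n + x*(10*n - 5) + 1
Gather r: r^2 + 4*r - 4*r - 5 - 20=r^2 - 25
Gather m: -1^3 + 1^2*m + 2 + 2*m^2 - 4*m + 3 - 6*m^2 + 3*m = 4 - 4*m^2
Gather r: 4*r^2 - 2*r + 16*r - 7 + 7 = 4*r^2 + 14*r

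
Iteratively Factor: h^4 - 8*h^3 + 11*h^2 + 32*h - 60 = (h - 5)*(h^3 - 3*h^2 - 4*h + 12) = (h - 5)*(h - 3)*(h^2 - 4) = (h - 5)*(h - 3)*(h + 2)*(h - 2)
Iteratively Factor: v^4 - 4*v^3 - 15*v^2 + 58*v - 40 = (v + 4)*(v^3 - 8*v^2 + 17*v - 10) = (v - 2)*(v + 4)*(v^2 - 6*v + 5) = (v - 2)*(v - 1)*(v + 4)*(v - 5)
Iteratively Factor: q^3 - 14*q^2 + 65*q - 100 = (q - 5)*(q^2 - 9*q + 20) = (q - 5)^2*(q - 4)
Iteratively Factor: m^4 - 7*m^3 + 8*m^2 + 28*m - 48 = (m - 4)*(m^3 - 3*m^2 - 4*m + 12) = (m - 4)*(m + 2)*(m^2 - 5*m + 6) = (m - 4)*(m - 3)*(m + 2)*(m - 2)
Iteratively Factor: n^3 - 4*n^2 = (n - 4)*(n^2) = n*(n - 4)*(n)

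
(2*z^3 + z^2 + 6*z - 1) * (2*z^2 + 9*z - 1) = 4*z^5 + 20*z^4 + 19*z^3 + 51*z^2 - 15*z + 1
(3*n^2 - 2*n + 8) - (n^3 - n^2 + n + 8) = -n^3 + 4*n^2 - 3*n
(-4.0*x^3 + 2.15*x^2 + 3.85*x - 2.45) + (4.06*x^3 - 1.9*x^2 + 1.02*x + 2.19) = 0.0599999999999996*x^3 + 0.25*x^2 + 4.87*x - 0.26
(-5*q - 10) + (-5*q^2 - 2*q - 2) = -5*q^2 - 7*q - 12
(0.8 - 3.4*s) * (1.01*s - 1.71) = -3.434*s^2 + 6.622*s - 1.368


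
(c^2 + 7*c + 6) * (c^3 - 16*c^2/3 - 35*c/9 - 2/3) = c^5 + 5*c^4/3 - 317*c^3/9 - 539*c^2/9 - 28*c - 4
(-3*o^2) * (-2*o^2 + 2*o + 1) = 6*o^4 - 6*o^3 - 3*o^2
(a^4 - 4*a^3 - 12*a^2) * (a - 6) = a^5 - 10*a^4 + 12*a^3 + 72*a^2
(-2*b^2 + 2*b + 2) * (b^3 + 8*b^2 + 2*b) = -2*b^5 - 14*b^4 + 14*b^3 + 20*b^2 + 4*b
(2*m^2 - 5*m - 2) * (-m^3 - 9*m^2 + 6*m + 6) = -2*m^5 - 13*m^4 + 59*m^3 - 42*m - 12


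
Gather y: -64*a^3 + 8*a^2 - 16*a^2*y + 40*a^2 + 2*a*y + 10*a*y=-64*a^3 + 48*a^2 + y*(-16*a^2 + 12*a)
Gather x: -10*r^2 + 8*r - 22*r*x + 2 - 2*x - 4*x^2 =-10*r^2 + 8*r - 4*x^2 + x*(-22*r - 2) + 2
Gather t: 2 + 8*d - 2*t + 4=8*d - 2*t + 6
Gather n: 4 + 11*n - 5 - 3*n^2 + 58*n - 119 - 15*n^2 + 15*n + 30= -18*n^2 + 84*n - 90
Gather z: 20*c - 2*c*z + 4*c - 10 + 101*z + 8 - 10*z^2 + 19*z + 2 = 24*c - 10*z^2 + z*(120 - 2*c)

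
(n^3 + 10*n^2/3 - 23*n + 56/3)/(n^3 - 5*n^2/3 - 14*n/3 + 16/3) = (n + 7)/(n + 2)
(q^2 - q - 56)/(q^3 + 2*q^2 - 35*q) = (q - 8)/(q*(q - 5))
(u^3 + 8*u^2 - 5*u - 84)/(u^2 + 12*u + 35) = (u^2 + u - 12)/(u + 5)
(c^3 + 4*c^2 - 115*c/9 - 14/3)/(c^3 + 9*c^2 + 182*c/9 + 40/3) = (9*c^2 - 18*c - 7)/(9*c^2 + 27*c + 20)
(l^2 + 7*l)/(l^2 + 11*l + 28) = l/(l + 4)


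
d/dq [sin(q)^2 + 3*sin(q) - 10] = (2*sin(q) + 3)*cos(q)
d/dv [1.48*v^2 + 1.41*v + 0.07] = 2.96*v + 1.41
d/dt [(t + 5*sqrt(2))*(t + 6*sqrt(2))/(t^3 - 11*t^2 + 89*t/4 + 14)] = 4*(-(t + 5*sqrt(2))*(t + 6*sqrt(2))*(12*t^2 - 88*t + 89) + (2*t + 11*sqrt(2))*(4*t^3 - 44*t^2 + 89*t + 56))/(4*t^3 - 44*t^2 + 89*t + 56)^2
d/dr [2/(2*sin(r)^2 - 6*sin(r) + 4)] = (3 - 2*sin(r))*cos(r)/(sin(r)^2 - 3*sin(r) + 2)^2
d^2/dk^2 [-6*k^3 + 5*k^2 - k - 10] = 10 - 36*k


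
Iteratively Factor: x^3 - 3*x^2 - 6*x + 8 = (x + 2)*(x^2 - 5*x + 4) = (x - 4)*(x + 2)*(x - 1)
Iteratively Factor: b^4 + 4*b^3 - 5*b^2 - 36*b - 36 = (b + 3)*(b^3 + b^2 - 8*b - 12) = (b - 3)*(b + 3)*(b^2 + 4*b + 4) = (b - 3)*(b + 2)*(b + 3)*(b + 2)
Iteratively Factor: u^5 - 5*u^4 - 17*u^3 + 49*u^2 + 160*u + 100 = (u + 2)*(u^4 - 7*u^3 - 3*u^2 + 55*u + 50) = (u + 2)^2*(u^3 - 9*u^2 + 15*u + 25) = (u - 5)*(u + 2)^2*(u^2 - 4*u - 5) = (u - 5)*(u + 1)*(u + 2)^2*(u - 5)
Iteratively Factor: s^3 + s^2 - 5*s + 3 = (s + 3)*(s^2 - 2*s + 1) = (s - 1)*(s + 3)*(s - 1)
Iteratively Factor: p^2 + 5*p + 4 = (p + 4)*(p + 1)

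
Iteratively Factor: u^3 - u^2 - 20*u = (u)*(u^2 - u - 20) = u*(u + 4)*(u - 5)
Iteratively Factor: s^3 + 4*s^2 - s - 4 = (s + 1)*(s^2 + 3*s - 4) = (s - 1)*(s + 1)*(s + 4)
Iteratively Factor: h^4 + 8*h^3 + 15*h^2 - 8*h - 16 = (h - 1)*(h^3 + 9*h^2 + 24*h + 16) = (h - 1)*(h + 1)*(h^2 + 8*h + 16) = (h - 1)*(h + 1)*(h + 4)*(h + 4)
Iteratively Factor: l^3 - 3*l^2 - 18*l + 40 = (l - 2)*(l^2 - l - 20) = (l - 2)*(l + 4)*(l - 5)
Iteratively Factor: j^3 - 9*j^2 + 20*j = (j)*(j^2 - 9*j + 20) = j*(j - 5)*(j - 4)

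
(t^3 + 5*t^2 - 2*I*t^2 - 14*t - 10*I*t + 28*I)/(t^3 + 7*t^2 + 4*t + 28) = (t - 2)/(t + 2*I)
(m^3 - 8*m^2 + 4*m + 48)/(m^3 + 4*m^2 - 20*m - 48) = (m - 6)/(m + 6)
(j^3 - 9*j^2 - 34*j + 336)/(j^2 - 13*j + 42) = (j^2 - 2*j - 48)/(j - 6)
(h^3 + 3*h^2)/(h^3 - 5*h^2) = (h + 3)/(h - 5)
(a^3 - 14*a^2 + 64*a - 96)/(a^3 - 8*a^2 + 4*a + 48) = (a - 4)/(a + 2)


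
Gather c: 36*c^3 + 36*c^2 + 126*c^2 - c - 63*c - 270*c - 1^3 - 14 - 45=36*c^3 + 162*c^2 - 334*c - 60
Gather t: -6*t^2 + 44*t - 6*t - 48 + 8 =-6*t^2 + 38*t - 40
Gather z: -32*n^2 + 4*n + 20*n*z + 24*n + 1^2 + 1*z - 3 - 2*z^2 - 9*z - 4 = -32*n^2 + 28*n - 2*z^2 + z*(20*n - 8) - 6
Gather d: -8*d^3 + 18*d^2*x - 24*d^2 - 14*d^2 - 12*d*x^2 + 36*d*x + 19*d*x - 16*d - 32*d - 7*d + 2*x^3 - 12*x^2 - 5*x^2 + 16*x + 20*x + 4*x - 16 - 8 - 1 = -8*d^3 + d^2*(18*x - 38) + d*(-12*x^2 + 55*x - 55) + 2*x^3 - 17*x^2 + 40*x - 25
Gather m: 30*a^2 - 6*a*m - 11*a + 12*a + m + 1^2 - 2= 30*a^2 + a + m*(1 - 6*a) - 1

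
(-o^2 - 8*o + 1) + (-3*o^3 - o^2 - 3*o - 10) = -3*o^3 - 2*o^2 - 11*o - 9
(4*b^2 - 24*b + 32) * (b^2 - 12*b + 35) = 4*b^4 - 72*b^3 + 460*b^2 - 1224*b + 1120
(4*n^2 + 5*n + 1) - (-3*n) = 4*n^2 + 8*n + 1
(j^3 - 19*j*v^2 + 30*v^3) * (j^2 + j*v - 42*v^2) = j^5 + j^4*v - 61*j^3*v^2 + 11*j^2*v^3 + 828*j*v^4 - 1260*v^5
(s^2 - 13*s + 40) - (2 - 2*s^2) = 3*s^2 - 13*s + 38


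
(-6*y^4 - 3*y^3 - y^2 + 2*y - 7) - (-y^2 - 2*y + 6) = -6*y^4 - 3*y^3 + 4*y - 13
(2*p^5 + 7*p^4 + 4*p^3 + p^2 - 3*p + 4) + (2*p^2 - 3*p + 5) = 2*p^5 + 7*p^4 + 4*p^3 + 3*p^2 - 6*p + 9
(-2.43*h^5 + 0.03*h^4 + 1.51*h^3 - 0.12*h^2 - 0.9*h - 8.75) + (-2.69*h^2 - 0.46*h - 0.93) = -2.43*h^5 + 0.03*h^4 + 1.51*h^3 - 2.81*h^2 - 1.36*h - 9.68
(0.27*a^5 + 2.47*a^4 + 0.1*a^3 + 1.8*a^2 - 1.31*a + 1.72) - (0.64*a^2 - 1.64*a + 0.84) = 0.27*a^5 + 2.47*a^4 + 0.1*a^3 + 1.16*a^2 + 0.33*a + 0.88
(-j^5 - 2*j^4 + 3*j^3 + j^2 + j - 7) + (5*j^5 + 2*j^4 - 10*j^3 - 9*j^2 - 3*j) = 4*j^5 - 7*j^3 - 8*j^2 - 2*j - 7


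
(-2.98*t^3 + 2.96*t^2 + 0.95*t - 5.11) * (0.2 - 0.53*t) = 1.5794*t^4 - 2.1648*t^3 + 0.0885*t^2 + 2.8983*t - 1.022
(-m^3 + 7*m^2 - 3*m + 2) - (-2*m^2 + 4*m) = -m^3 + 9*m^2 - 7*m + 2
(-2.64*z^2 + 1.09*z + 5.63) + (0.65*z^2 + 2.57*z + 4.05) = -1.99*z^2 + 3.66*z + 9.68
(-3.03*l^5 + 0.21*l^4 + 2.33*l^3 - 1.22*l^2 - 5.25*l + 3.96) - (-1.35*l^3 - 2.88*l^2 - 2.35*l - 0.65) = -3.03*l^5 + 0.21*l^4 + 3.68*l^3 + 1.66*l^2 - 2.9*l + 4.61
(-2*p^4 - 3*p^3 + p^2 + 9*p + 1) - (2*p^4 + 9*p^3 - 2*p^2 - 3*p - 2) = -4*p^4 - 12*p^3 + 3*p^2 + 12*p + 3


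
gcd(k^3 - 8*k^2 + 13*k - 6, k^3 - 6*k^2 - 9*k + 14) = k - 1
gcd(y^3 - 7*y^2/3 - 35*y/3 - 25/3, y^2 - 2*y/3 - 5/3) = y + 1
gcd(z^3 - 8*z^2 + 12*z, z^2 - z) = z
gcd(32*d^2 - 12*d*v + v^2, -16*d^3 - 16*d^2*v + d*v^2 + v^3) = -4*d + v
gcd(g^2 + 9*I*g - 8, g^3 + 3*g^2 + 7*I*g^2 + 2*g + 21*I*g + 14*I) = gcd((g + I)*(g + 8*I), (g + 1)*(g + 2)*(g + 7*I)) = 1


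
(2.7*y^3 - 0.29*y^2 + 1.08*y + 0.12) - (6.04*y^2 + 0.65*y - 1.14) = 2.7*y^3 - 6.33*y^2 + 0.43*y + 1.26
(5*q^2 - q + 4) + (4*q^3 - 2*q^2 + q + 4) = 4*q^3 + 3*q^2 + 8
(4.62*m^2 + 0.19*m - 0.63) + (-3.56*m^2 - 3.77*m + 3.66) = 1.06*m^2 - 3.58*m + 3.03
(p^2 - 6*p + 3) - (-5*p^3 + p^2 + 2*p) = 5*p^3 - 8*p + 3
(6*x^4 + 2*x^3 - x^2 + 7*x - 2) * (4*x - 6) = 24*x^5 - 28*x^4 - 16*x^3 + 34*x^2 - 50*x + 12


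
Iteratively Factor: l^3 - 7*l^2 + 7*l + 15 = (l - 3)*(l^2 - 4*l - 5) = (l - 3)*(l + 1)*(l - 5)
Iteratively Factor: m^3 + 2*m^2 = (m + 2)*(m^2) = m*(m + 2)*(m)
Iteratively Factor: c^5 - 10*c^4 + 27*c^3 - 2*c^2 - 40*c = (c + 1)*(c^4 - 11*c^3 + 38*c^2 - 40*c) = (c - 5)*(c + 1)*(c^3 - 6*c^2 + 8*c) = (c - 5)*(c - 2)*(c + 1)*(c^2 - 4*c) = c*(c - 5)*(c - 2)*(c + 1)*(c - 4)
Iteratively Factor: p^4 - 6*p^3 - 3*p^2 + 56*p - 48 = (p - 4)*(p^3 - 2*p^2 - 11*p + 12) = (p - 4)*(p - 1)*(p^2 - p - 12) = (p - 4)^2*(p - 1)*(p + 3)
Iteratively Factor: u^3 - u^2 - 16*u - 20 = (u + 2)*(u^2 - 3*u - 10) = (u + 2)^2*(u - 5)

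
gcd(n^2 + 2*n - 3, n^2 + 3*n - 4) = n - 1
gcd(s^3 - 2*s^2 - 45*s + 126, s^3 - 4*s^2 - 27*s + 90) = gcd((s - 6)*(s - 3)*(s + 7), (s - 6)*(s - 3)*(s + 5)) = s^2 - 9*s + 18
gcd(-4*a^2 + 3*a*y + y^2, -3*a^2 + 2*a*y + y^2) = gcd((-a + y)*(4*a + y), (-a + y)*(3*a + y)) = -a + y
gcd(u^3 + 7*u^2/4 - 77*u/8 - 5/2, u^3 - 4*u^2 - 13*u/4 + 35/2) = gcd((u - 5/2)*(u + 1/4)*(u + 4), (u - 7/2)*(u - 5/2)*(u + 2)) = u - 5/2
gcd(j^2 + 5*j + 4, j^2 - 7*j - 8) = j + 1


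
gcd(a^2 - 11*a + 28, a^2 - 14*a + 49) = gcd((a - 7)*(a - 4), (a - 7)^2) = a - 7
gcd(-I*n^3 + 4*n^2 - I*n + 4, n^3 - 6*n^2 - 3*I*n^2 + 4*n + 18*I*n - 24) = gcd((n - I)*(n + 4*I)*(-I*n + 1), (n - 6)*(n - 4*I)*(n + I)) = n + I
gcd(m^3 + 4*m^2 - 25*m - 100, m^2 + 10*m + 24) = m + 4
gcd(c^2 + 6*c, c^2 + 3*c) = c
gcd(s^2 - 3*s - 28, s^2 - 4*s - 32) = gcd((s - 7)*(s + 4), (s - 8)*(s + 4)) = s + 4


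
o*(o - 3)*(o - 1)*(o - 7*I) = o^4 - 4*o^3 - 7*I*o^3 + 3*o^2 + 28*I*o^2 - 21*I*o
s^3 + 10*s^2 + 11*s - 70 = (s - 2)*(s + 5)*(s + 7)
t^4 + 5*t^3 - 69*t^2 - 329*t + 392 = (t - 8)*(t - 1)*(t + 7)^2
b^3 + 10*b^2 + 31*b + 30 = (b + 2)*(b + 3)*(b + 5)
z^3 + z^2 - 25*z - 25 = (z - 5)*(z + 1)*(z + 5)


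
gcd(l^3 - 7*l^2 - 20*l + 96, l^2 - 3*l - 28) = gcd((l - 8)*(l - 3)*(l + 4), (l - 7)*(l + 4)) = l + 4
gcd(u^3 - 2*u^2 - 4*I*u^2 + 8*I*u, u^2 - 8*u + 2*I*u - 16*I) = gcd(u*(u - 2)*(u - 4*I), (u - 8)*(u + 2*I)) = 1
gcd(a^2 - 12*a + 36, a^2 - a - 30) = a - 6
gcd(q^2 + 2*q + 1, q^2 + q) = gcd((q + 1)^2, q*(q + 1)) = q + 1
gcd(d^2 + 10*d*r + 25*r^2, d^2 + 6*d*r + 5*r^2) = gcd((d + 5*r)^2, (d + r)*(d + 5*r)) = d + 5*r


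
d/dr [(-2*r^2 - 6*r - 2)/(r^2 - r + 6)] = 2*(4*r^2 - 10*r - 19)/(r^4 - 2*r^3 + 13*r^2 - 12*r + 36)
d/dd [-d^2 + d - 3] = 1 - 2*d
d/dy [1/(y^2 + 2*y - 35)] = 2*(-y - 1)/(y^2 + 2*y - 35)^2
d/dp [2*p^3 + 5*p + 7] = 6*p^2 + 5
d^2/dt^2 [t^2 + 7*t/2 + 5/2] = 2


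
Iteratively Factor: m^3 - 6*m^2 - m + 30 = (m + 2)*(m^2 - 8*m + 15) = (m - 5)*(m + 2)*(m - 3)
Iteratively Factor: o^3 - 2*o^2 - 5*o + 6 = (o - 1)*(o^2 - o - 6) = (o - 1)*(o + 2)*(o - 3)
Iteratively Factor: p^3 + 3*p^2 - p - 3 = (p - 1)*(p^2 + 4*p + 3) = (p - 1)*(p + 1)*(p + 3)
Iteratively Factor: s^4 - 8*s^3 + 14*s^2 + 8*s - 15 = (s - 3)*(s^3 - 5*s^2 - s + 5) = (s - 3)*(s + 1)*(s^2 - 6*s + 5) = (s - 5)*(s - 3)*(s + 1)*(s - 1)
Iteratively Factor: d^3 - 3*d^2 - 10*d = (d + 2)*(d^2 - 5*d) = (d - 5)*(d + 2)*(d)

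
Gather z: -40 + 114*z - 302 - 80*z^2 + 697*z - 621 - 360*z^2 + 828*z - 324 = -440*z^2 + 1639*z - 1287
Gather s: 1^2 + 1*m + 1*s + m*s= m + s*(m + 1) + 1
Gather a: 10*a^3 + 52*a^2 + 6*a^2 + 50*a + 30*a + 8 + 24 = 10*a^3 + 58*a^2 + 80*a + 32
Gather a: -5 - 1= -6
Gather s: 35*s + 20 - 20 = 35*s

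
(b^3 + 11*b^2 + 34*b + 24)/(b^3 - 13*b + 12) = (b^2 + 7*b + 6)/(b^2 - 4*b + 3)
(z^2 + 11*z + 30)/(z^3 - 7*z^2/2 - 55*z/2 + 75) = 2*(z + 6)/(2*z^2 - 17*z + 30)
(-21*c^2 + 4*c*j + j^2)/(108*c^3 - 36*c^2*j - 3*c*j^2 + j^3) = (-7*c - j)/(36*c^2 - j^2)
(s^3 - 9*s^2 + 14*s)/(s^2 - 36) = s*(s^2 - 9*s + 14)/(s^2 - 36)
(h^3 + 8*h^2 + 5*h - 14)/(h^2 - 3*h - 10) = (h^2 + 6*h - 7)/(h - 5)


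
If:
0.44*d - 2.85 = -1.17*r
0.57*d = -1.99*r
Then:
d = 27.18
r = -7.78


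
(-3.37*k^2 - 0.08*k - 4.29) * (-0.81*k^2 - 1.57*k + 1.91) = 2.7297*k^4 + 5.3557*k^3 - 2.8362*k^2 + 6.5825*k - 8.1939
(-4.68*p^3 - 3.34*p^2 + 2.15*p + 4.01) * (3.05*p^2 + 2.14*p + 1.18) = -14.274*p^5 - 20.2022*p^4 - 6.1125*p^3 + 12.8903*p^2 + 11.1184*p + 4.7318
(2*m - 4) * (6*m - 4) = 12*m^2 - 32*m + 16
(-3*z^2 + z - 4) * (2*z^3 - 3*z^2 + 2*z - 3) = -6*z^5 + 11*z^4 - 17*z^3 + 23*z^2 - 11*z + 12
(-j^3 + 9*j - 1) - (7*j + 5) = -j^3 + 2*j - 6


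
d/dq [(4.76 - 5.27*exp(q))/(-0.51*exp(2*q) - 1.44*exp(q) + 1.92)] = (-2.6877*exp(2*q) + 4.8552*exp(q) - 3.264)*exp(q)/(0.2601*exp(4*q) + 1.4688*exp(3*q) + 0.1152*exp(2*q) - 5.5296*exp(q) + 3.6864)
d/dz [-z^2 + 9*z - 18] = 9 - 2*z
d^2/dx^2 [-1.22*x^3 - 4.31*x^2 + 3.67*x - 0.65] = -7.32*x - 8.62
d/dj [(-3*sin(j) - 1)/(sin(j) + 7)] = -20*cos(j)/(sin(j) + 7)^2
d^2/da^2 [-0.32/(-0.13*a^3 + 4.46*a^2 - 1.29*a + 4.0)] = ((2.8544 - 0.2496*a)*(0.13*a^3 - 4.46*a^2 + 1.29*a - 4.0) + 0.32*(0.39*a^2 - 8.92*a + 1.29)*(0.78*a^2 - 17.84*a + 2.58))/(0.13*a^3 - 4.46*a^2 + 1.29*a - 4.0)^3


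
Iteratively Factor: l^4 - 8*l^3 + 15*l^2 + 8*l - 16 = (l - 4)*(l^3 - 4*l^2 - l + 4) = (l - 4)^2*(l^2 - 1) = (l - 4)^2*(l - 1)*(l + 1)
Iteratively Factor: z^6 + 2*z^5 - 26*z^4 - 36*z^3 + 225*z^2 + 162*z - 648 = (z - 3)*(z^5 + 5*z^4 - 11*z^3 - 69*z^2 + 18*z + 216) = (z - 3)*(z + 3)*(z^4 + 2*z^3 - 17*z^2 - 18*z + 72) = (z - 3)^2*(z + 3)*(z^3 + 5*z^2 - 2*z - 24) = (z - 3)^2*(z - 2)*(z + 3)*(z^2 + 7*z + 12) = (z - 3)^2*(z - 2)*(z + 3)^2*(z + 4)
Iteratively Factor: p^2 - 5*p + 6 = (p - 3)*(p - 2)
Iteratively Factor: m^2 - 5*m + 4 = (m - 1)*(m - 4)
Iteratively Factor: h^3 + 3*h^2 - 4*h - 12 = (h + 2)*(h^2 + h - 6) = (h + 2)*(h + 3)*(h - 2)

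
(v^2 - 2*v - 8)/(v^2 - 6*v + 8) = (v + 2)/(v - 2)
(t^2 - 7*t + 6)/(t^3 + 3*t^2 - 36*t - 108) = (t - 1)/(t^2 + 9*t + 18)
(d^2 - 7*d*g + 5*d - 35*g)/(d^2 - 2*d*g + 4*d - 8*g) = (d^2 - 7*d*g + 5*d - 35*g)/(d^2 - 2*d*g + 4*d - 8*g)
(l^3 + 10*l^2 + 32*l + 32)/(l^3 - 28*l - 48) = (l + 4)/(l - 6)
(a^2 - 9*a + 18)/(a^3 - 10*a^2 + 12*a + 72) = (a - 3)/(a^2 - 4*a - 12)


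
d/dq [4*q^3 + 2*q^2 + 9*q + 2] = 12*q^2 + 4*q + 9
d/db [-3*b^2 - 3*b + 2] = -6*b - 3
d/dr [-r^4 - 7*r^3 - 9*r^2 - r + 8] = -4*r^3 - 21*r^2 - 18*r - 1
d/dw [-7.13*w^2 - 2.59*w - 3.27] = -14.26*w - 2.59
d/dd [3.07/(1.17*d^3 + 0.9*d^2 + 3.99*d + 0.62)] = (-10.7757*d^2 - 5.526*d - 12.2493)/(1.17*d^3 + 0.9*d^2 + 3.99*d + 0.62)^2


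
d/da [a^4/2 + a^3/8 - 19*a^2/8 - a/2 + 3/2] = 2*a^3 + 3*a^2/8 - 19*a/4 - 1/2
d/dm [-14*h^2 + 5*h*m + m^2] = 5*h + 2*m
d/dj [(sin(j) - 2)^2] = 2*(sin(j) - 2)*cos(j)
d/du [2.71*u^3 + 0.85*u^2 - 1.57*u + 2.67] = 8.13*u^2 + 1.7*u - 1.57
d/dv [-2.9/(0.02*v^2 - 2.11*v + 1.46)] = (0.116*v - 6.119)/(0.02*v^2 - 2.11*v + 1.46)^2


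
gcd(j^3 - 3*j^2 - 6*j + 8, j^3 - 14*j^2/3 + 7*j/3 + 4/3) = j^2 - 5*j + 4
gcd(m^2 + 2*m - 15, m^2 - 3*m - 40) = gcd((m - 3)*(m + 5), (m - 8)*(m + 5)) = m + 5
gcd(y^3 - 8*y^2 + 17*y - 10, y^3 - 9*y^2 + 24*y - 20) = y^2 - 7*y + 10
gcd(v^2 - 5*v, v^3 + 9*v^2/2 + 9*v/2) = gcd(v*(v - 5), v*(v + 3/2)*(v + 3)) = v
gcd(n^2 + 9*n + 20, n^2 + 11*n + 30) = n + 5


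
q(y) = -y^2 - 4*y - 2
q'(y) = -2*y - 4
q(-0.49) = -0.28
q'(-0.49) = -3.02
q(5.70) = -57.29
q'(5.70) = -15.40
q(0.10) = -2.41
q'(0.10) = -4.20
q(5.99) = -61.84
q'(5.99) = -15.98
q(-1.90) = 1.99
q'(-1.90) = -0.20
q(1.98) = -13.84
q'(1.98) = -7.96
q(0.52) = -4.35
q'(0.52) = -5.04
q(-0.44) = -0.43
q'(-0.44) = -3.12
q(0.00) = -2.00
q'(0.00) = -4.00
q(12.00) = -194.00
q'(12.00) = -28.00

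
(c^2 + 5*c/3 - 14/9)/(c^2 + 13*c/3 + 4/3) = (9*c^2 + 15*c - 14)/(3*(3*c^2 + 13*c + 4))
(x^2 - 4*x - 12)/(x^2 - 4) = (x - 6)/(x - 2)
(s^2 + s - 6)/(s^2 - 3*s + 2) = (s + 3)/(s - 1)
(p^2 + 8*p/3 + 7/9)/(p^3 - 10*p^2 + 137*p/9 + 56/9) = (3*p + 7)/(3*p^2 - 31*p + 56)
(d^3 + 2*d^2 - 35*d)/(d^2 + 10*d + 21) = d*(d - 5)/(d + 3)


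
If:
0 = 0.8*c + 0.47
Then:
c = -0.59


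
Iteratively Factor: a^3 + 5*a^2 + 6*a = (a + 2)*(a^2 + 3*a) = (a + 2)*(a + 3)*(a)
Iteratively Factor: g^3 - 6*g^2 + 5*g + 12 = (g - 3)*(g^2 - 3*g - 4) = (g - 4)*(g - 3)*(g + 1)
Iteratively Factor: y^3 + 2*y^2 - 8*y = (y)*(y^2 + 2*y - 8) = y*(y + 4)*(y - 2)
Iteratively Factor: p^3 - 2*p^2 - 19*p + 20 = (p + 4)*(p^2 - 6*p + 5) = (p - 5)*(p + 4)*(p - 1)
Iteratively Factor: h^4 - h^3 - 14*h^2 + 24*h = (h + 4)*(h^3 - 5*h^2 + 6*h) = h*(h + 4)*(h^2 - 5*h + 6) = h*(h - 3)*(h + 4)*(h - 2)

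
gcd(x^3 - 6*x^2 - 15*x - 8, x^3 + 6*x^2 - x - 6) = x + 1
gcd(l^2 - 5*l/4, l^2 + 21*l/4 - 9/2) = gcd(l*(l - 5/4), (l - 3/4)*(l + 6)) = 1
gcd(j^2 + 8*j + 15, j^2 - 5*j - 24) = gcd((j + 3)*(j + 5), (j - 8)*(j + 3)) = j + 3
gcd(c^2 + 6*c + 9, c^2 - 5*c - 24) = c + 3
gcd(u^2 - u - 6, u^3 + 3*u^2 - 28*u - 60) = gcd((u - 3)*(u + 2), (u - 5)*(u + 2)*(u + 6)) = u + 2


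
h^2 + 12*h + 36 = (h + 6)^2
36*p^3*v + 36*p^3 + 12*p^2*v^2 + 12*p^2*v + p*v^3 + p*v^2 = (6*p + v)^2*(p*v + p)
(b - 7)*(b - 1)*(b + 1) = b^3 - 7*b^2 - b + 7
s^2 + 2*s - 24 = (s - 4)*(s + 6)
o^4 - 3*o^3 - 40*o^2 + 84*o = o*(o - 7)*(o - 2)*(o + 6)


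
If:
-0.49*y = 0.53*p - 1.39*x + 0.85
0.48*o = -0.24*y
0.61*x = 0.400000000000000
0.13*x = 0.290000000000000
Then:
No Solution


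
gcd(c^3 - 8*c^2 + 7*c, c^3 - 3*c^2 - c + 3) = c - 1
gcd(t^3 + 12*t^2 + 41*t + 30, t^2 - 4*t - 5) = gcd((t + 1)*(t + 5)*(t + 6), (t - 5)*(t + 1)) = t + 1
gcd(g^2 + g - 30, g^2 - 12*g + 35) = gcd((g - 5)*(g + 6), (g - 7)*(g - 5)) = g - 5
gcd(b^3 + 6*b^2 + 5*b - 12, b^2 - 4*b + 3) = b - 1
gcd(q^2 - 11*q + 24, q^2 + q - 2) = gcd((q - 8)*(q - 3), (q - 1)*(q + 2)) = 1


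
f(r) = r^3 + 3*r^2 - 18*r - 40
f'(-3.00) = -9.00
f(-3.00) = 14.00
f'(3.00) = 27.00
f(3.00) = -40.00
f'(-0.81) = -20.89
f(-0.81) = -23.98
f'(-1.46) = -20.37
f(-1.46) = -10.44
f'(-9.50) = 195.75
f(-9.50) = -455.62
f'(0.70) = -12.33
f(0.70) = -50.79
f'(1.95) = 5.11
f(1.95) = -56.28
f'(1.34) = -4.57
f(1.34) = -56.33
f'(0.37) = -15.37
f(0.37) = -46.20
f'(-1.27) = -20.78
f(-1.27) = -14.35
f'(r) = 3*r^2 + 6*r - 18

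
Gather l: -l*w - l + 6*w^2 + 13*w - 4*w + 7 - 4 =l*(-w - 1) + 6*w^2 + 9*w + 3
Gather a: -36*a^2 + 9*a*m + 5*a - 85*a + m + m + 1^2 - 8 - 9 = -36*a^2 + a*(9*m - 80) + 2*m - 16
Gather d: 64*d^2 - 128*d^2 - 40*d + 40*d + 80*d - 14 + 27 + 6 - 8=-64*d^2 + 80*d + 11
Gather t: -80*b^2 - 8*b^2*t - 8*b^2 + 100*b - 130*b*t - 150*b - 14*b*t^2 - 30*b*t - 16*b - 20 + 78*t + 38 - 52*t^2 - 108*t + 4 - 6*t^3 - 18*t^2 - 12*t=-88*b^2 - 66*b - 6*t^3 + t^2*(-14*b - 70) + t*(-8*b^2 - 160*b - 42) + 22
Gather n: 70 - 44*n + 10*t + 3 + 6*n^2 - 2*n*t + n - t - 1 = 6*n^2 + n*(-2*t - 43) + 9*t + 72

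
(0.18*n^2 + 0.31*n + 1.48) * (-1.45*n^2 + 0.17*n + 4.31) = -0.261*n^4 - 0.4189*n^3 - 1.3175*n^2 + 1.5877*n + 6.3788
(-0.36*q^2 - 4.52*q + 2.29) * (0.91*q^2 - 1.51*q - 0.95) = -0.3276*q^4 - 3.5696*q^3 + 9.2511*q^2 + 0.8361*q - 2.1755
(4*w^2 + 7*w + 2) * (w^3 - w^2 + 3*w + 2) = 4*w^5 + 3*w^4 + 7*w^3 + 27*w^2 + 20*w + 4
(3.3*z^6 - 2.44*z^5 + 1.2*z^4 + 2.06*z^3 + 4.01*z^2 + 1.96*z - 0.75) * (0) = 0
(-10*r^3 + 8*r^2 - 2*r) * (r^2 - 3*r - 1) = -10*r^5 + 38*r^4 - 16*r^3 - 2*r^2 + 2*r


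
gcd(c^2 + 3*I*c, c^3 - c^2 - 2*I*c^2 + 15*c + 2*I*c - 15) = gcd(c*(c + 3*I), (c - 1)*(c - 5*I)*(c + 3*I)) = c + 3*I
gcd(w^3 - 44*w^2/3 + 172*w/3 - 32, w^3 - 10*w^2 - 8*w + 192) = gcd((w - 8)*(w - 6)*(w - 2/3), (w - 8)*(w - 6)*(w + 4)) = w^2 - 14*w + 48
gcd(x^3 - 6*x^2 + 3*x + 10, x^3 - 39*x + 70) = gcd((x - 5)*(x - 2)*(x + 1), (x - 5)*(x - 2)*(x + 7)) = x^2 - 7*x + 10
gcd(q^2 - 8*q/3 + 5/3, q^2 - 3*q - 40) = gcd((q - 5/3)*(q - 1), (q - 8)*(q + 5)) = 1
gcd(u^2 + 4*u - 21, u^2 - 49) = u + 7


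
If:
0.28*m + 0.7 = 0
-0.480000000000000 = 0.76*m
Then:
No Solution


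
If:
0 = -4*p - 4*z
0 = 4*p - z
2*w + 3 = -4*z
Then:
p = 0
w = -3/2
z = 0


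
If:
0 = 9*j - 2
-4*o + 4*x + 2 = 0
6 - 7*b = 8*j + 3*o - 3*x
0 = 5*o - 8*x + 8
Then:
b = 7/18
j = 2/9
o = 4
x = 7/2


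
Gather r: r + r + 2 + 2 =2*r + 4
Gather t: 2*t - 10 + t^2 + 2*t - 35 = t^2 + 4*t - 45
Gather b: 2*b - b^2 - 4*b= -b^2 - 2*b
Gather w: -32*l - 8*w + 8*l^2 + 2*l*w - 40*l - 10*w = 8*l^2 - 72*l + w*(2*l - 18)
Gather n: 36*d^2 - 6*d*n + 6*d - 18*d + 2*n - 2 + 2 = 36*d^2 - 12*d + n*(2 - 6*d)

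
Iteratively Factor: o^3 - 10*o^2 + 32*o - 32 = (o - 2)*(o^2 - 8*o + 16) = (o - 4)*(o - 2)*(o - 4)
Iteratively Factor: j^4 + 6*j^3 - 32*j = (j - 2)*(j^3 + 8*j^2 + 16*j) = (j - 2)*(j + 4)*(j^2 + 4*j) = j*(j - 2)*(j + 4)*(j + 4)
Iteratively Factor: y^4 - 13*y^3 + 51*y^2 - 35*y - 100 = (y - 5)*(y^3 - 8*y^2 + 11*y + 20) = (y - 5)*(y + 1)*(y^2 - 9*y + 20) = (y - 5)*(y - 4)*(y + 1)*(y - 5)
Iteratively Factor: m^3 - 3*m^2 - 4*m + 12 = (m - 3)*(m^2 - 4) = (m - 3)*(m + 2)*(m - 2)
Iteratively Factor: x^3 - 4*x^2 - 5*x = (x)*(x^2 - 4*x - 5) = x*(x + 1)*(x - 5)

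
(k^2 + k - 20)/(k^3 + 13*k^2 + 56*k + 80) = (k - 4)/(k^2 + 8*k + 16)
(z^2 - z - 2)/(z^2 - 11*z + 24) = (z^2 - z - 2)/(z^2 - 11*z + 24)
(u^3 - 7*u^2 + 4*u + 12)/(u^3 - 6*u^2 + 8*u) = (u^2 - 5*u - 6)/(u*(u - 4))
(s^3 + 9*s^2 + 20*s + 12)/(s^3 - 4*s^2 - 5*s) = (s^2 + 8*s + 12)/(s*(s - 5))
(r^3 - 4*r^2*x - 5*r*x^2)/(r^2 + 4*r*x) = (r^2 - 4*r*x - 5*x^2)/(r + 4*x)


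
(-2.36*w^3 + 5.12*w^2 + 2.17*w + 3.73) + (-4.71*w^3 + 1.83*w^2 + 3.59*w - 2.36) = -7.07*w^3 + 6.95*w^2 + 5.76*w + 1.37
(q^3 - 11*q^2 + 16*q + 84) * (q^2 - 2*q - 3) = q^5 - 13*q^4 + 35*q^3 + 85*q^2 - 216*q - 252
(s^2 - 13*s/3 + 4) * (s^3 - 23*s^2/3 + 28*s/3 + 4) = s^5 - 12*s^4 + 419*s^3/9 - 604*s^2/9 + 20*s + 16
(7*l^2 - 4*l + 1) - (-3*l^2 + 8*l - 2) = 10*l^2 - 12*l + 3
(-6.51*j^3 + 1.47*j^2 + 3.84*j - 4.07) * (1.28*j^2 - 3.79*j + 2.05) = -8.3328*j^5 + 26.5545*j^4 - 14.0016*j^3 - 16.7497*j^2 + 23.2973*j - 8.3435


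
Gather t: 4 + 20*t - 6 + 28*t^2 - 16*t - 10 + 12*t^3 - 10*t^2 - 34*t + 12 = 12*t^3 + 18*t^2 - 30*t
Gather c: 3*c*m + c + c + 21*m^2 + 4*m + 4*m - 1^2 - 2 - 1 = c*(3*m + 2) + 21*m^2 + 8*m - 4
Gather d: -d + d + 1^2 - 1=0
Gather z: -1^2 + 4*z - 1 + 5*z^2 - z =5*z^2 + 3*z - 2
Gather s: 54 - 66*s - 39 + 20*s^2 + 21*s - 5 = 20*s^2 - 45*s + 10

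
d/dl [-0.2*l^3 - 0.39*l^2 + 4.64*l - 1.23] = -0.6*l^2 - 0.78*l + 4.64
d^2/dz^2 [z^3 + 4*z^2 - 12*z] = 6*z + 8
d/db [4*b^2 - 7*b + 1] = 8*b - 7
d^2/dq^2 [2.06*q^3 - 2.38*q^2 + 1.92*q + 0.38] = 12.36*q - 4.76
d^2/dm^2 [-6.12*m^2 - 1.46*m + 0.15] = -12.2400000000000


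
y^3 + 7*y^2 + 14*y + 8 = (y + 1)*(y + 2)*(y + 4)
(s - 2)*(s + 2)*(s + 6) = s^3 + 6*s^2 - 4*s - 24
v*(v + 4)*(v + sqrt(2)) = v^3 + sqrt(2)*v^2 + 4*v^2 + 4*sqrt(2)*v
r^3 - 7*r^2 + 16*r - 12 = (r - 3)*(r - 2)^2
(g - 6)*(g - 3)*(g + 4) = g^3 - 5*g^2 - 18*g + 72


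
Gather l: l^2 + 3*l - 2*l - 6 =l^2 + l - 6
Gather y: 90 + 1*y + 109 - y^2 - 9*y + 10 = -y^2 - 8*y + 209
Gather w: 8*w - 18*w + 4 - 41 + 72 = 35 - 10*w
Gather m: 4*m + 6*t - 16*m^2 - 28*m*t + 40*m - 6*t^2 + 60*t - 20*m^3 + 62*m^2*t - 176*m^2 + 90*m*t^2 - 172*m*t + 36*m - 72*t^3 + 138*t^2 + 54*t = -20*m^3 + m^2*(62*t - 192) + m*(90*t^2 - 200*t + 80) - 72*t^3 + 132*t^2 + 120*t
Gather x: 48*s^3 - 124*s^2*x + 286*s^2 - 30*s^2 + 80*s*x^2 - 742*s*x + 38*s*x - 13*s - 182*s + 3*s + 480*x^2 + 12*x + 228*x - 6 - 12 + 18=48*s^3 + 256*s^2 - 192*s + x^2*(80*s + 480) + x*(-124*s^2 - 704*s + 240)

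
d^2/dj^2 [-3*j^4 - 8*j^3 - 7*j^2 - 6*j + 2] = -36*j^2 - 48*j - 14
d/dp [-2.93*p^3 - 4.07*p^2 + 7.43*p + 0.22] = -8.79*p^2 - 8.14*p + 7.43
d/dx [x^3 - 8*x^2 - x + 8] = 3*x^2 - 16*x - 1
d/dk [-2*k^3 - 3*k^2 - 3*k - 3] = -6*k^2 - 6*k - 3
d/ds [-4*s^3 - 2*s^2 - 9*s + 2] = -12*s^2 - 4*s - 9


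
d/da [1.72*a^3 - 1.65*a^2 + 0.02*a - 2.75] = 5.16*a^2 - 3.3*a + 0.02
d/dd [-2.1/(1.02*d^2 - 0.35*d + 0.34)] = (4.284*d - 0.735)/(1.02*d^2 - 0.35*d + 0.34)^2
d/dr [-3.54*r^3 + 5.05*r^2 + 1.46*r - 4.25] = -10.62*r^2 + 10.1*r + 1.46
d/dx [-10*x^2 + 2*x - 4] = 2 - 20*x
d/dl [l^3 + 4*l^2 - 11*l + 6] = 3*l^2 + 8*l - 11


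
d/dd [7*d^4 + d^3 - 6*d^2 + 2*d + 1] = 28*d^3 + 3*d^2 - 12*d + 2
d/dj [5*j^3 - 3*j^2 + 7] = 3*j*(5*j - 2)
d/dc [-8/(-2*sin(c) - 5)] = -16*cos(c)/(2*sin(c) + 5)^2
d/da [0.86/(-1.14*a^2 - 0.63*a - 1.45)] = (1.9608*a + 0.5418)/(1.14*a^2 + 0.63*a + 1.45)^2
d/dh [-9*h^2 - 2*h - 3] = -18*h - 2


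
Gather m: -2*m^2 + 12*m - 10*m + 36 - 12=-2*m^2 + 2*m + 24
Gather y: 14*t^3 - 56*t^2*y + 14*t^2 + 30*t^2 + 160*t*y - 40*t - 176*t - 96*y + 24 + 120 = 14*t^3 + 44*t^2 - 216*t + y*(-56*t^2 + 160*t - 96) + 144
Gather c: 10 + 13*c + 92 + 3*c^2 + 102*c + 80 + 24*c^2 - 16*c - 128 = 27*c^2 + 99*c + 54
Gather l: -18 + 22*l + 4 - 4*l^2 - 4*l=-4*l^2 + 18*l - 14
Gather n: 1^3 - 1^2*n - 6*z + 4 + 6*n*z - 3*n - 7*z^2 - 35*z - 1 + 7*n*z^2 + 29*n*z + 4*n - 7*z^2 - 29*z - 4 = n*(7*z^2 + 35*z) - 14*z^2 - 70*z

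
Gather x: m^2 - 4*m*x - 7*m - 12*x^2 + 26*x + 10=m^2 - 7*m - 12*x^2 + x*(26 - 4*m) + 10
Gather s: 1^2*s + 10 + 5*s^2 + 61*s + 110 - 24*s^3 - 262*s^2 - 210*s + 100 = -24*s^3 - 257*s^2 - 148*s + 220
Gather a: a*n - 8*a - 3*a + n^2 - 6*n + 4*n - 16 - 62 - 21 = a*(n - 11) + n^2 - 2*n - 99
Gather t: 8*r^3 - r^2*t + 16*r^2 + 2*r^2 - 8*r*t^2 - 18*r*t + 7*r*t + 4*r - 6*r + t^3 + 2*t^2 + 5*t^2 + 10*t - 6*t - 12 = 8*r^3 + 18*r^2 - 2*r + t^3 + t^2*(7 - 8*r) + t*(-r^2 - 11*r + 4) - 12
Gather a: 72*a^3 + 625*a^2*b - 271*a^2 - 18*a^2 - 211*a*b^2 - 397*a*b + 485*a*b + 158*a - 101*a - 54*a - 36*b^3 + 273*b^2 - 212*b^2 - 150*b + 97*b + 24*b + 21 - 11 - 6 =72*a^3 + a^2*(625*b - 289) + a*(-211*b^2 + 88*b + 3) - 36*b^3 + 61*b^2 - 29*b + 4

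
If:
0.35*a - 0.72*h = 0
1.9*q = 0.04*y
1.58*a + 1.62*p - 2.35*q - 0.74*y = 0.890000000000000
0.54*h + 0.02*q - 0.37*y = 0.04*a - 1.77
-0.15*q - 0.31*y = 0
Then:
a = -7.96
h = -3.87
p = 8.31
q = 0.00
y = 0.00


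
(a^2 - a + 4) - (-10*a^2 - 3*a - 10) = 11*a^2 + 2*a + 14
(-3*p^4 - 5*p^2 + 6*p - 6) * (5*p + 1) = -15*p^5 - 3*p^4 - 25*p^3 + 25*p^2 - 24*p - 6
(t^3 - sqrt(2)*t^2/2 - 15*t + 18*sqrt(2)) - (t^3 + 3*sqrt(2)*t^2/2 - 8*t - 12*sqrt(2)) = -2*sqrt(2)*t^2 - 7*t + 30*sqrt(2)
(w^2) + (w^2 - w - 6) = 2*w^2 - w - 6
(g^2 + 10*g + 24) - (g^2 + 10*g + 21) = 3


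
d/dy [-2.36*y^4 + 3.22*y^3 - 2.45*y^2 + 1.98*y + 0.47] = -9.44*y^3 + 9.66*y^2 - 4.9*y + 1.98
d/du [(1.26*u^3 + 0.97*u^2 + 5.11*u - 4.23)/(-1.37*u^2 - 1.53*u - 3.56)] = (-1.7262*u^4 - 3.8556*u^3 - 7.9402*u^2 - 18.4966*u - 24.6635)/(1.8769*u^4 + 4.1922*u^3 + 12.0953*u^2 + 10.8936*u + 12.6736)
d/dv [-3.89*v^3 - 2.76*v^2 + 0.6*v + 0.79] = -11.67*v^2 - 5.52*v + 0.6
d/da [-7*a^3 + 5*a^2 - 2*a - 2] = -21*a^2 + 10*a - 2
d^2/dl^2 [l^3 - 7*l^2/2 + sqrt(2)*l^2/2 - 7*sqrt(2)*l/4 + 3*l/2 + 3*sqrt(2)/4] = 6*l - 7 + sqrt(2)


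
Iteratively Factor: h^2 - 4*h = (h - 4)*(h)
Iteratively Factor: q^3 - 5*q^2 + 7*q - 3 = (q - 1)*(q^2 - 4*q + 3) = (q - 1)^2*(q - 3)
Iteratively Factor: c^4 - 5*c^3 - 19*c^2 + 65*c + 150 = (c + 3)*(c^3 - 8*c^2 + 5*c + 50) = (c - 5)*(c + 3)*(c^2 - 3*c - 10) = (c - 5)*(c + 2)*(c + 3)*(c - 5)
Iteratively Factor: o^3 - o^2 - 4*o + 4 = (o + 2)*(o^2 - 3*o + 2) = (o - 2)*(o + 2)*(o - 1)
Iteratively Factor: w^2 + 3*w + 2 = (w + 1)*(w + 2)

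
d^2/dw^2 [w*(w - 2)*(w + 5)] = 6*w + 6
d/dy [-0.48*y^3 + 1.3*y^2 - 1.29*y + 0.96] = -1.44*y^2 + 2.6*y - 1.29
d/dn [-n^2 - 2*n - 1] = -2*n - 2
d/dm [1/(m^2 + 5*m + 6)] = (-2*m - 5)/(m^2 + 5*m + 6)^2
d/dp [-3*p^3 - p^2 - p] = -9*p^2 - 2*p - 1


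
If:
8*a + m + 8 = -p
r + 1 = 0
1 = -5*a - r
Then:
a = 0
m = -p - 8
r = -1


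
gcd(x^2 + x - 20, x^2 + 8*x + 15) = x + 5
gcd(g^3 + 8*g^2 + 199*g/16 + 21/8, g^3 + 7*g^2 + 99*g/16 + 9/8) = g^2 + 25*g/4 + 3/2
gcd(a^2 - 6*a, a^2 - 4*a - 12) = a - 6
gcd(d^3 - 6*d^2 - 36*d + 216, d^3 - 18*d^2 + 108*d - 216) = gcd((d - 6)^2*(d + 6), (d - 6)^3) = d^2 - 12*d + 36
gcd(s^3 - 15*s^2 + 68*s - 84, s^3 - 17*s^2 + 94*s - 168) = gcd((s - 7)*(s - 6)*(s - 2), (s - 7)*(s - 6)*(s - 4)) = s^2 - 13*s + 42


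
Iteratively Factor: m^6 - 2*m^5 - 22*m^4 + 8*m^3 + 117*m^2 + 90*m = (m - 3)*(m^5 + m^4 - 19*m^3 - 49*m^2 - 30*m) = (m - 3)*(m + 3)*(m^4 - 2*m^3 - 13*m^2 - 10*m) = (m - 5)*(m - 3)*(m + 3)*(m^3 + 3*m^2 + 2*m) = m*(m - 5)*(m - 3)*(m + 3)*(m^2 + 3*m + 2) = m*(m - 5)*(m - 3)*(m + 2)*(m + 3)*(m + 1)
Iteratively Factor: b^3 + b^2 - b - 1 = (b + 1)*(b^2 - 1) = (b - 1)*(b + 1)*(b + 1)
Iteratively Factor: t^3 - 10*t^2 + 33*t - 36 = (t - 4)*(t^2 - 6*t + 9) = (t - 4)*(t - 3)*(t - 3)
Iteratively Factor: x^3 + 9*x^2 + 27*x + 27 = (x + 3)*(x^2 + 6*x + 9) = (x + 3)^2*(x + 3)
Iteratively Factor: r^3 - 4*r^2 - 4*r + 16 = (r - 4)*(r^2 - 4) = (r - 4)*(r - 2)*(r + 2)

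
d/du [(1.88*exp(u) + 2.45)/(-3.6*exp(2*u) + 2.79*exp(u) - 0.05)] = (6.768*exp(2*u) + 17.64*exp(u) - 6.9295)*exp(u)/(12.96*exp(4*u) - 20.088*exp(3*u) + 8.1441*exp(2*u) - 0.279*exp(u) + 0.0025)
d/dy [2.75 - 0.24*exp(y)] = -0.24*exp(y)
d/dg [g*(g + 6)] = 2*g + 6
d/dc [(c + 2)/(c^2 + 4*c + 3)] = (c^2 + 4*c - 2*(c + 2)^2 + 3)/(c^2 + 4*c + 3)^2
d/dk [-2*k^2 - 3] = -4*k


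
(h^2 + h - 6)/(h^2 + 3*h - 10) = (h + 3)/(h + 5)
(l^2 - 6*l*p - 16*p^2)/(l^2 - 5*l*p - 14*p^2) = (-l + 8*p)/(-l + 7*p)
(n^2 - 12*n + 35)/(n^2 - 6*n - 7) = (n - 5)/(n + 1)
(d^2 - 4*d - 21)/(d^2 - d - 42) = (d + 3)/(d + 6)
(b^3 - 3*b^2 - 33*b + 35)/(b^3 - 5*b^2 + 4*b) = (b^2 - 2*b - 35)/(b*(b - 4))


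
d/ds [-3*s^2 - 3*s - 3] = -6*s - 3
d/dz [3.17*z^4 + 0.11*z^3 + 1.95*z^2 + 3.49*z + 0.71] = 12.68*z^3 + 0.33*z^2 + 3.9*z + 3.49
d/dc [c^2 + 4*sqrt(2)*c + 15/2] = 2*c + 4*sqrt(2)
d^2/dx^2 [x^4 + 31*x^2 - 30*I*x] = 12*x^2 + 62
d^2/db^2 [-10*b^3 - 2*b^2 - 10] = -60*b - 4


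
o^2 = o^2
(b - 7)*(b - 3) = b^2 - 10*b + 21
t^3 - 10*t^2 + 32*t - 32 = (t - 4)^2*(t - 2)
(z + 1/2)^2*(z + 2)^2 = z^4 + 5*z^3 + 33*z^2/4 + 5*z + 1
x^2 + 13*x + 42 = (x + 6)*(x + 7)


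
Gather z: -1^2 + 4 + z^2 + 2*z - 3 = z^2 + 2*z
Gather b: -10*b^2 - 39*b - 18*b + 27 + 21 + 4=-10*b^2 - 57*b + 52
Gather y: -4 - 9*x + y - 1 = -9*x + y - 5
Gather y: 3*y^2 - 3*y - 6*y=3*y^2 - 9*y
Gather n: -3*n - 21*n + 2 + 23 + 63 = 88 - 24*n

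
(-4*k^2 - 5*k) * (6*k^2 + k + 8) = -24*k^4 - 34*k^3 - 37*k^2 - 40*k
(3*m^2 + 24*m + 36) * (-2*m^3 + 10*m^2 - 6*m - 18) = -6*m^5 - 18*m^4 + 150*m^3 + 162*m^2 - 648*m - 648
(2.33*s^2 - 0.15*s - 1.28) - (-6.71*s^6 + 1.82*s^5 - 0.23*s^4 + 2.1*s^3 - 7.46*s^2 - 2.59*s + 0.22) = 6.71*s^6 - 1.82*s^5 + 0.23*s^4 - 2.1*s^3 + 9.79*s^2 + 2.44*s - 1.5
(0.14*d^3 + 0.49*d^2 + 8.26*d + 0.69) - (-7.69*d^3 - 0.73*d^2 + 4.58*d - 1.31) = 7.83*d^3 + 1.22*d^2 + 3.68*d + 2.0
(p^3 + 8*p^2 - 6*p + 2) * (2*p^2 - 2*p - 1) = 2*p^5 + 14*p^4 - 29*p^3 + 8*p^2 + 2*p - 2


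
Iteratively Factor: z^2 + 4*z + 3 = (z + 3)*(z + 1)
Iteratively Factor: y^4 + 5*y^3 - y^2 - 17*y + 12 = (y - 1)*(y^3 + 6*y^2 + 5*y - 12) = (y - 1)^2*(y^2 + 7*y + 12) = (y - 1)^2*(y + 3)*(y + 4)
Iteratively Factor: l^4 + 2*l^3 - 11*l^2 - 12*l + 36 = (l - 2)*(l^3 + 4*l^2 - 3*l - 18) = (l - 2)*(l + 3)*(l^2 + l - 6) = (l - 2)*(l + 3)^2*(l - 2)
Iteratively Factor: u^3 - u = (u + 1)*(u^2 - u) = (u - 1)*(u + 1)*(u)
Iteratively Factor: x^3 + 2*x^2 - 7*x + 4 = (x - 1)*(x^2 + 3*x - 4) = (x - 1)*(x + 4)*(x - 1)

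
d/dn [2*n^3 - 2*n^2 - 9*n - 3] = 6*n^2 - 4*n - 9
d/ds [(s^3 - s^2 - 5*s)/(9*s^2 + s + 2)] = (9*s^4 + 2*s^3 + 50*s^2 - 4*s - 10)/(81*s^4 + 18*s^3 + 37*s^2 + 4*s + 4)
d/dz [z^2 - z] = 2*z - 1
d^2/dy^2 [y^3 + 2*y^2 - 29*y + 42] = 6*y + 4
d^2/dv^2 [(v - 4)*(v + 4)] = 2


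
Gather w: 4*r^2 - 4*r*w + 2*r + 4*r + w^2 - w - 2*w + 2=4*r^2 + 6*r + w^2 + w*(-4*r - 3) + 2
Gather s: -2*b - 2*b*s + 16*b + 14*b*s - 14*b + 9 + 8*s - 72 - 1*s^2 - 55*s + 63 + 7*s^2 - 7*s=6*s^2 + s*(12*b - 54)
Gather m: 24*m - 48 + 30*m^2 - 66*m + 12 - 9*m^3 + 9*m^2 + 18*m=-9*m^3 + 39*m^2 - 24*m - 36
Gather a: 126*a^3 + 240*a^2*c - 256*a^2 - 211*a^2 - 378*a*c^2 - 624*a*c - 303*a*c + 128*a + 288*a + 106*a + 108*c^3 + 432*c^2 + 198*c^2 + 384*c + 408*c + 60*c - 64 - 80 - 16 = 126*a^3 + a^2*(240*c - 467) + a*(-378*c^2 - 927*c + 522) + 108*c^3 + 630*c^2 + 852*c - 160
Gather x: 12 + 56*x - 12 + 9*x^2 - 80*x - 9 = 9*x^2 - 24*x - 9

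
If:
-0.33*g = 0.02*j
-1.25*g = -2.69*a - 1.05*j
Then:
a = -0.418497240058578*j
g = -0.0606060606060606*j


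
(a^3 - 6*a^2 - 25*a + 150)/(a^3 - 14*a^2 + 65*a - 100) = (a^2 - a - 30)/(a^2 - 9*a + 20)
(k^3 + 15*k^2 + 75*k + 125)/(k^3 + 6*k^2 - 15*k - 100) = (k + 5)/(k - 4)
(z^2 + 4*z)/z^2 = (z + 4)/z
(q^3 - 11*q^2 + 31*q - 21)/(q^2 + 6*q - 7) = (q^2 - 10*q + 21)/(q + 7)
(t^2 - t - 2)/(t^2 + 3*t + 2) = (t - 2)/(t + 2)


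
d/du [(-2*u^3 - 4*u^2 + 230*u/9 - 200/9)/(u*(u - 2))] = 2*(-9*u^4 + 36*u^3 - 79*u^2 + 200*u - 200)/(9*u^2*(u^2 - 4*u + 4))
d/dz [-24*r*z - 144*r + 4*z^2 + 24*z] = -24*r + 8*z + 24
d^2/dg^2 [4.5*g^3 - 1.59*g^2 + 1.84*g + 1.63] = 27.0*g - 3.18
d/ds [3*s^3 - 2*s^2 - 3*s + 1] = 9*s^2 - 4*s - 3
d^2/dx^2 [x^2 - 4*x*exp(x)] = -4*x*exp(x) - 8*exp(x) + 2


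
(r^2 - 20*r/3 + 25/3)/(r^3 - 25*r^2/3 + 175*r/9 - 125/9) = 3/(3*r - 5)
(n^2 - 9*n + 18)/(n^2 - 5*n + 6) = (n - 6)/(n - 2)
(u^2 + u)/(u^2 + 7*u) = (u + 1)/(u + 7)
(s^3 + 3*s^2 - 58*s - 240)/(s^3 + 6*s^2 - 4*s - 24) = (s^2 - 3*s - 40)/(s^2 - 4)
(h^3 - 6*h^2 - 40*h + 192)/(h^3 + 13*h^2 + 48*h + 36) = (h^2 - 12*h + 32)/(h^2 + 7*h + 6)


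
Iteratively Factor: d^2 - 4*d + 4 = (d - 2)*(d - 2)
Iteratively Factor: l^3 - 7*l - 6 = (l + 2)*(l^2 - 2*l - 3) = (l + 1)*(l + 2)*(l - 3)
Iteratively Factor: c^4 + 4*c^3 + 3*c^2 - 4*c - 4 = (c - 1)*(c^3 + 5*c^2 + 8*c + 4) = (c - 1)*(c + 2)*(c^2 + 3*c + 2) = (c - 1)*(c + 2)^2*(c + 1)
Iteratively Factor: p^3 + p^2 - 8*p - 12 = (p - 3)*(p^2 + 4*p + 4) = (p - 3)*(p + 2)*(p + 2)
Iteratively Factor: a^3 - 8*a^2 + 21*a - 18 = (a - 3)*(a^2 - 5*a + 6) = (a - 3)*(a - 2)*(a - 3)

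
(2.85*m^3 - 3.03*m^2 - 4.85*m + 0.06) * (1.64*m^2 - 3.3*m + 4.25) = 4.674*m^5 - 14.3742*m^4 + 14.1575*m^3 + 3.2259*m^2 - 20.8105*m + 0.255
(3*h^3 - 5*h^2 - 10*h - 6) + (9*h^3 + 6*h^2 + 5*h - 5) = 12*h^3 + h^2 - 5*h - 11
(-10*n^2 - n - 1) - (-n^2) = -9*n^2 - n - 1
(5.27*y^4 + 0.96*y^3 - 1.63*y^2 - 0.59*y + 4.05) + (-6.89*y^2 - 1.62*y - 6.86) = 5.27*y^4 + 0.96*y^3 - 8.52*y^2 - 2.21*y - 2.81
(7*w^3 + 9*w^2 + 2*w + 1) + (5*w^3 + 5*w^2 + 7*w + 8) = 12*w^3 + 14*w^2 + 9*w + 9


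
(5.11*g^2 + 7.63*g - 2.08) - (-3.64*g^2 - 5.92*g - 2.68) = 8.75*g^2 + 13.55*g + 0.6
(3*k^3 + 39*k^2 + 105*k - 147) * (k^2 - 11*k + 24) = 3*k^5 + 6*k^4 - 252*k^3 - 366*k^2 + 4137*k - 3528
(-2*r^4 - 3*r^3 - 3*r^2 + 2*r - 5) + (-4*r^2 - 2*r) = -2*r^4 - 3*r^3 - 7*r^2 - 5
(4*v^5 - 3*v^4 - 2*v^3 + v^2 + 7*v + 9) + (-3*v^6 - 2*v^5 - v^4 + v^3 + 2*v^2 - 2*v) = -3*v^6 + 2*v^5 - 4*v^4 - v^3 + 3*v^2 + 5*v + 9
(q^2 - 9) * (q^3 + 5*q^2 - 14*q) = q^5 + 5*q^4 - 23*q^3 - 45*q^2 + 126*q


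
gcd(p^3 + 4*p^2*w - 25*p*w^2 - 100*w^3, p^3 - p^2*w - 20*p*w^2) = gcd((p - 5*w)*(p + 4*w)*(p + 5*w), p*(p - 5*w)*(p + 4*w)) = p^2 - p*w - 20*w^2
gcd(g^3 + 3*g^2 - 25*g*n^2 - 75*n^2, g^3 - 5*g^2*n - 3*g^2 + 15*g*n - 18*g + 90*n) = g^2 - 5*g*n + 3*g - 15*n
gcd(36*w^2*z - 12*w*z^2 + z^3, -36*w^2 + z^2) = -6*w + z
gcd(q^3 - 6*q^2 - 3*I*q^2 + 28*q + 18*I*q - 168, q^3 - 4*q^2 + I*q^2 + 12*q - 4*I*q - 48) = q + 4*I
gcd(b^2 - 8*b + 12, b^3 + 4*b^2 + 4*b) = 1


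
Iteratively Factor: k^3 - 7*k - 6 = (k - 3)*(k^2 + 3*k + 2) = (k - 3)*(k + 2)*(k + 1)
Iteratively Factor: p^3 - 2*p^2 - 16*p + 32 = (p + 4)*(p^2 - 6*p + 8) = (p - 4)*(p + 4)*(p - 2)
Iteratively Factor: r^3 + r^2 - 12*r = (r)*(r^2 + r - 12) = r*(r + 4)*(r - 3)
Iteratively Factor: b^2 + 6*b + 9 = (b + 3)*(b + 3)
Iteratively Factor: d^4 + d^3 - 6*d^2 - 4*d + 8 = (d - 1)*(d^3 + 2*d^2 - 4*d - 8) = (d - 1)*(d + 2)*(d^2 - 4) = (d - 2)*(d - 1)*(d + 2)*(d + 2)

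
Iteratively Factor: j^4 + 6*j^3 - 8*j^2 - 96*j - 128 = (j + 4)*(j^3 + 2*j^2 - 16*j - 32) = (j + 2)*(j + 4)*(j^2 - 16) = (j - 4)*(j + 2)*(j + 4)*(j + 4)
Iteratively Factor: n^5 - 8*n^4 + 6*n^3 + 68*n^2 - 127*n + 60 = (n + 3)*(n^4 - 11*n^3 + 39*n^2 - 49*n + 20) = (n - 1)*(n + 3)*(n^3 - 10*n^2 + 29*n - 20) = (n - 5)*(n - 1)*(n + 3)*(n^2 - 5*n + 4) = (n - 5)*(n - 4)*(n - 1)*(n + 3)*(n - 1)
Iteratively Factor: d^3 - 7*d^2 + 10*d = (d)*(d^2 - 7*d + 10) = d*(d - 2)*(d - 5)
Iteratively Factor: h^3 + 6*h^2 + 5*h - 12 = (h - 1)*(h^2 + 7*h + 12) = (h - 1)*(h + 3)*(h + 4)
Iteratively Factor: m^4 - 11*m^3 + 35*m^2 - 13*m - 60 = (m - 3)*(m^3 - 8*m^2 + 11*m + 20) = (m - 4)*(m - 3)*(m^2 - 4*m - 5) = (m - 4)*(m - 3)*(m + 1)*(m - 5)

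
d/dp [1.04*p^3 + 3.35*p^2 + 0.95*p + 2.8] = 3.12*p^2 + 6.7*p + 0.95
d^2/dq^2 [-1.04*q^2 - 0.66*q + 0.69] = -2.08000000000000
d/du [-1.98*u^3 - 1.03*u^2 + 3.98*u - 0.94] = -5.94*u^2 - 2.06*u + 3.98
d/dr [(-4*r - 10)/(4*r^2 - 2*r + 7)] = 16*(r^2 + 5*r - 3)/(16*r^4 - 16*r^3 + 60*r^2 - 28*r + 49)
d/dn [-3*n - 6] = -3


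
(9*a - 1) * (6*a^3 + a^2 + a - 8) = 54*a^4 + 3*a^3 + 8*a^2 - 73*a + 8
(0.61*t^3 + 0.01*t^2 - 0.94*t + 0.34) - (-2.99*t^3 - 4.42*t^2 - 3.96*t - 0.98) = 3.6*t^3 + 4.43*t^2 + 3.02*t + 1.32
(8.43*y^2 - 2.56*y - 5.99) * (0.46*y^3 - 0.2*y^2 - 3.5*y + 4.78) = 3.8778*y^5 - 2.8636*y^4 - 31.7484*y^3 + 50.4534*y^2 + 8.7282*y - 28.6322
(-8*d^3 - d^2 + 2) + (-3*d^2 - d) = -8*d^3 - 4*d^2 - d + 2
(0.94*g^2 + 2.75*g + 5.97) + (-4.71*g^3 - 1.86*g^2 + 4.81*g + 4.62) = -4.71*g^3 - 0.92*g^2 + 7.56*g + 10.59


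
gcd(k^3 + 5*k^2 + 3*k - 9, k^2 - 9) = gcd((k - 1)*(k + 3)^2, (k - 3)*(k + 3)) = k + 3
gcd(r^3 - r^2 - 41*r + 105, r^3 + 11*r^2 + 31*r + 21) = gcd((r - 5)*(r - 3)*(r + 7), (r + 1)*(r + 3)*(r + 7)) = r + 7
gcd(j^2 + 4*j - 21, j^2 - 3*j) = j - 3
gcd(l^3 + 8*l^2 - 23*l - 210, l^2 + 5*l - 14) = l + 7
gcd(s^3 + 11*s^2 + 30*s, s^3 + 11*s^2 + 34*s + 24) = s + 6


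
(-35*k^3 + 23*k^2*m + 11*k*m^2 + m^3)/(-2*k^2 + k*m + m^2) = (35*k^2 + 12*k*m + m^2)/(2*k + m)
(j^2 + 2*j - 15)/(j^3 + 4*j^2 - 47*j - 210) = (j - 3)/(j^2 - j - 42)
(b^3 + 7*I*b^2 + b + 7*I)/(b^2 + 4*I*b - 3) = (b^2 + 6*I*b + 7)/(b + 3*I)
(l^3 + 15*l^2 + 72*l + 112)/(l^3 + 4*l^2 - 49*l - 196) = (l + 4)/(l - 7)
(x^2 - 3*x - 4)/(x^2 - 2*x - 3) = (x - 4)/(x - 3)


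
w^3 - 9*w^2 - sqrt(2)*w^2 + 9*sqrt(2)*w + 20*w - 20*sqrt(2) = (w - 5)*(w - 4)*(w - sqrt(2))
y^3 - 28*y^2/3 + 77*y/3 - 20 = (y - 5)*(y - 3)*(y - 4/3)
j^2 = j^2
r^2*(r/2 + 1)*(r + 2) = r^4/2 + 2*r^3 + 2*r^2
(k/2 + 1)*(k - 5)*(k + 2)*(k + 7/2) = k^4/2 + 5*k^3/4 - 39*k^2/4 - 38*k - 35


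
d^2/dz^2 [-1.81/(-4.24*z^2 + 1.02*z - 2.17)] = (-65.078912*z^2 + 15.655776*z + 1.81*(8.48*z - 1.02)*(16.96*z - 2.04) - 33.306896)/(4.24*z^2 - 1.02*z + 2.17)^3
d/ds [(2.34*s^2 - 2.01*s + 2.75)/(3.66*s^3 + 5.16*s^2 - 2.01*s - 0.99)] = (-8.5644*s^4 + 14.7132*s^3 - 24.5268*s^2 - 33.0132*s + 7.5174)/(13.3956*s^6 + 37.7712*s^5 + 11.9124*s^4 - 27.99*s^3 - 6.1767*s^2 + 3.9798*s + 0.9801)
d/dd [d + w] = 1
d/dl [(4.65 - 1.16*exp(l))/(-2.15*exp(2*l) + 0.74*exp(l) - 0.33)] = (-2.494*exp(2*l) + 19.995*exp(l) - 3.0582)*exp(l)/(4.6225*exp(4*l) - 3.182*exp(3*l) + 1.9666*exp(2*l) - 0.4884*exp(l) + 0.1089)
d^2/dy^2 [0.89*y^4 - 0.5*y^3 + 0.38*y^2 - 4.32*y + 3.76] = 10.68*y^2 - 3.0*y + 0.76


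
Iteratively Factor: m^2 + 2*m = (m + 2)*(m)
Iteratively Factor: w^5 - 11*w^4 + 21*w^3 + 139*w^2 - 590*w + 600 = (w + 4)*(w^4 - 15*w^3 + 81*w^2 - 185*w + 150) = (w - 5)*(w + 4)*(w^3 - 10*w^2 + 31*w - 30) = (w - 5)*(w - 3)*(w + 4)*(w^2 - 7*w + 10) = (w - 5)^2*(w - 3)*(w + 4)*(w - 2)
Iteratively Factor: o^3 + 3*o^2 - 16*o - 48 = (o + 3)*(o^2 - 16) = (o - 4)*(o + 3)*(o + 4)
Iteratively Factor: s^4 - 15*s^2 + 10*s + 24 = (s - 2)*(s^3 + 2*s^2 - 11*s - 12) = (s - 2)*(s + 1)*(s^2 + s - 12) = (s - 3)*(s - 2)*(s + 1)*(s + 4)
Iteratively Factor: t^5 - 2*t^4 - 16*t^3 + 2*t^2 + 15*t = (t - 1)*(t^4 - t^3 - 17*t^2 - 15*t) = (t - 1)*(t + 3)*(t^3 - 4*t^2 - 5*t) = t*(t - 1)*(t + 3)*(t^2 - 4*t - 5) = t*(t - 1)*(t + 1)*(t + 3)*(t - 5)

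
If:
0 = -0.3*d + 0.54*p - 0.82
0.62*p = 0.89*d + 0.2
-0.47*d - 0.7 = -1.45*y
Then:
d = 1.36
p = 2.27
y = 0.92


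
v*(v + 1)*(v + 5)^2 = v^4 + 11*v^3 + 35*v^2 + 25*v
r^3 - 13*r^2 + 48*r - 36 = (r - 6)^2*(r - 1)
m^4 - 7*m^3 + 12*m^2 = m^2*(m - 4)*(m - 3)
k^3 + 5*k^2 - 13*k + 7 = (k - 1)^2*(k + 7)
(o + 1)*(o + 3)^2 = o^3 + 7*o^2 + 15*o + 9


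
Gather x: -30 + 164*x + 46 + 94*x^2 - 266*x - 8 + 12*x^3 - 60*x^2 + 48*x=12*x^3 + 34*x^2 - 54*x + 8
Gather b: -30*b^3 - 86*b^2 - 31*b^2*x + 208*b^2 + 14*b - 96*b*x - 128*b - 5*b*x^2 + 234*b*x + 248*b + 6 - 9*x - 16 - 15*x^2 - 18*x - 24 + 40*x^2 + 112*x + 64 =-30*b^3 + b^2*(122 - 31*x) + b*(-5*x^2 + 138*x + 134) + 25*x^2 + 85*x + 30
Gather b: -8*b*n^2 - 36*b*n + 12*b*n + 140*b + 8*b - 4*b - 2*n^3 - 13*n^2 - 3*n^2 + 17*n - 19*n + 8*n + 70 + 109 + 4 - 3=b*(-8*n^2 - 24*n + 144) - 2*n^3 - 16*n^2 + 6*n + 180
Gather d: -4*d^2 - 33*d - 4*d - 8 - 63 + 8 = -4*d^2 - 37*d - 63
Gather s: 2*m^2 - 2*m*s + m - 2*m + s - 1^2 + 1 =2*m^2 - m + s*(1 - 2*m)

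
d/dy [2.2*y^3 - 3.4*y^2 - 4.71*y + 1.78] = 6.6*y^2 - 6.8*y - 4.71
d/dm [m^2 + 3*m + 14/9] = 2*m + 3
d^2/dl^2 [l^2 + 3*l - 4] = 2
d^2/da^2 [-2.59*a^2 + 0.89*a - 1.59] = -5.18000000000000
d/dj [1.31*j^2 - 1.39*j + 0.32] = 2.62*j - 1.39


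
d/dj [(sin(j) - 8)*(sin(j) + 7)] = sin(2*j) - cos(j)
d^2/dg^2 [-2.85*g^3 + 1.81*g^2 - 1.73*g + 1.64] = 3.62 - 17.1*g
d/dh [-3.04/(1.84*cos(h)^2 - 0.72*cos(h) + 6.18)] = (2.1888 - 11.1872*cos(h))*sin(h)/(1.84*cos(h)^2 - 0.72*cos(h) + 6.18)^2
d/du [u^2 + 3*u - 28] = 2*u + 3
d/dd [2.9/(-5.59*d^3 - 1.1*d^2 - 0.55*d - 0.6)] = (48.633*d^2 + 6.38*d + 1.595)/(5.59*d^3 + 1.1*d^2 + 0.55*d + 0.6)^2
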